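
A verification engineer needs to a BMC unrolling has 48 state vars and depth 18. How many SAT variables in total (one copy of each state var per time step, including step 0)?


BMC unrolls to depth k, creating one copy of each state var for steps 0..k.
Step count = 18 + 1 = 19 (steps 0 through 18)
Vars per step = 48
Total = 48 * 19 = 912

912


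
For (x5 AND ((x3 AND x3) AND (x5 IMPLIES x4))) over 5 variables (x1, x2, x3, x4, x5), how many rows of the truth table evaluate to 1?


Formula: (x5 AND ((x3 AND x3) AND (x5 IMPLIES x4))) over 5 vars (32 rows)
Evaluate each row (x1, x2, x3, x4, x5 as bits, MSB first):
  row 0 [00000]: (0 AND ((0 AND 0) AND (0 IMPLIES 0))) -> 0
  row 1 [00001]: (1 AND ((0 AND 0) AND (1 IMPLIES 0))) -> 0
  row 2 [00010]: (0 AND ((0 AND 0) AND (0 IMPLIES 1))) -> 0
  row 3 [00011]: (1 AND ((0 AND 0) AND (1 IMPLIES 1))) -> 0
  row 4 [00100]: (0 AND ((1 AND 1) AND (0 IMPLIES 0))) -> 0
  row 5 [00101]: (1 AND ((1 AND 1) AND (1 IMPLIES 0))) -> 0
  row 6 [00110]: (0 AND ((1 AND 1) AND (0 IMPLIES 1))) -> 0
  row 7 [00111]: (1 AND ((1 AND 1) AND (1 IMPLIES 1))) -> 1
  row 8 [01000]: (0 AND ((0 AND 0) AND (0 IMPLIES 0))) -> 0
  row 9 [01001]: (1 AND ((0 AND 0) AND (1 IMPLIES 0))) -> 0
  row 10 [01010]: (0 AND ((0 AND 0) AND (0 IMPLIES 1))) -> 0
  row 11 [01011]: (1 AND ((0 AND 0) AND (1 IMPLIES 1))) -> 0
  row 12 [01100]: (0 AND ((1 AND 1) AND (0 IMPLIES 0))) -> 0
  row 13 [01101]: (1 AND ((1 AND 1) AND (1 IMPLIES 0))) -> 0
  row 14 [01110]: (0 AND ((1 AND 1) AND (0 IMPLIES 1))) -> 0
  row 15 [01111]: (1 AND ((1 AND 1) AND (1 IMPLIES 1))) -> 1
  row 16 [10000]: (0 AND ((0 AND 0) AND (0 IMPLIES 0))) -> 0
  row 17 [10001]: (1 AND ((0 AND 0) AND (1 IMPLIES 0))) -> 0
  row 18 [10010]: (0 AND ((0 AND 0) AND (0 IMPLIES 1))) -> 0
  row 19 [10011]: (1 AND ((0 AND 0) AND (1 IMPLIES 1))) -> 0
  row 20 [10100]: (0 AND ((1 AND 1) AND (0 IMPLIES 0))) -> 0
  row 21 [10101]: (1 AND ((1 AND 1) AND (1 IMPLIES 0))) -> 0
  row 22 [10110]: (0 AND ((1 AND 1) AND (0 IMPLIES 1))) -> 0
  row 23 [10111]: (1 AND ((1 AND 1) AND (1 IMPLIES 1))) -> 1
  row 24 [11000]: (0 AND ((0 AND 0) AND (0 IMPLIES 0))) -> 0
  row 25 [11001]: (1 AND ((0 AND 0) AND (1 IMPLIES 0))) -> 0
  row 26 [11010]: (0 AND ((0 AND 0) AND (0 IMPLIES 1))) -> 0
  row 27 [11011]: (1 AND ((0 AND 0) AND (1 IMPLIES 1))) -> 0
  row 28 [11100]: (0 AND ((1 AND 1) AND (0 IMPLIES 0))) -> 0
  row 29 [11101]: (1 AND ((1 AND 1) AND (1 IMPLIES 0))) -> 0
  row 30 [11110]: (0 AND ((1 AND 1) AND (0 IMPLIES 1))) -> 0
  row 31 [11111]: (1 AND ((1 AND 1) AND (1 IMPLIES 1))) -> 1
Full result column, 8 rows per line (x1,x2 fixed per line; x3,x4,x5 runs 000..111 left to right):
  rows 0-7 [x1,x2=00]: 00000001  (ones: 1)
  rows 8-15 [x1,x2=01]: 00000001  (ones: 1)
  rows 16-23 [x1,x2=10]: 00000001  (ones: 1)
  rows 24-31 [x1,x2=11]: 00000001  (ones: 1)
Count of 1-rows = 1+1+1+1 = 4

4


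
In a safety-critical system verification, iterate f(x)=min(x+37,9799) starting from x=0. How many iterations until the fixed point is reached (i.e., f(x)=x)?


Step 1: x=0, cap=9799, increment=37
Step 2: x grows by 37 each step until capped at 9799; fixed point is x=9799
Step 3: iterations = ceil(9799/37) = 265

265


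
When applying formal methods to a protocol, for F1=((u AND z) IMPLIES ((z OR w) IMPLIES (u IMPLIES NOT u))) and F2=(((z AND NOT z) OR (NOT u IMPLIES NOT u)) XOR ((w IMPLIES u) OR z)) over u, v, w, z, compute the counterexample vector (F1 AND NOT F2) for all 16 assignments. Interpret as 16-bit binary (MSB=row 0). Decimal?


F1 = ((u AND z) IMPLIES ((z OR w) IMPLIES (u IMPLIES NOT u)))
F2 = (((z AND NOT z) OR (NOT u IMPLIES NOT u)) XOR ((w IMPLIES u) OR z))
Counterexample to F1=>F2 is where F1=1 and F2=0.
Evaluate each row (bits = u,v,w,z, MSB first):
  row 0 [0000]: F1=1 F2=0 -> F1&~F2 -> 1
  row 1 [0001]: F1=1 F2=0 -> F1&~F2 -> 1
  row 2 [0010]: F1=1 F2=1 -> F1&~F2 -> 0
  row 3 [0011]: F1=1 F2=0 -> F1&~F2 -> 1
  row 4 [0100]: F1=1 F2=0 -> F1&~F2 -> 1
  row 5 [0101]: F1=1 F2=0 -> F1&~F2 -> 1
  row 6 [0110]: F1=1 F2=1 -> F1&~F2 -> 0
  row 7 [0111]: F1=1 F2=0 -> F1&~F2 -> 1
  row 8 [1000]: F1=1 F2=0 -> F1&~F2 -> 1
  row 9 [1001]: F1=0 F2=0 -> F1&~F2 -> 0
  row 10 [1010]: F1=1 F2=0 -> F1&~F2 -> 1
  row 11 [1011]: F1=0 F2=0 -> F1&~F2 -> 0
  row 12 [1100]: F1=1 F2=0 -> F1&~F2 -> 1
  row 13 [1101]: F1=0 F2=0 -> F1&~F2 -> 0
  row 14 [1110]: F1=1 F2=0 -> F1&~F2 -> 1
  row 15 [1111]: F1=0 F2=0 -> F1&~F2 -> 0
Full result column, 4 rows per line (u,v fixed per line; w,z runs 00..11 left to right):
  rows 0-3 [u,v=00]: 1101  = hex D
  rows 4-7 [u,v=01]: 1101  = hex D
  rows 8-11 [u,v=10]: 1010  = hex A
  rows 12-15 [u,v=11]: 1010  = hex A
Counterexample vector (row 0 .. row 15) = 1101110110101010
Output column grouped in 4s = 1101 1101 1010 1010 = 0xDDAA
Convert to decimal digit by digit (value = value*16 + digit):
  D -> 13
  13*16 + 13 (D) = 221
  221*16 + 10 (A) = 3546
  3546*16 + 10 (A) = 56746
Decimal = 56746

56746


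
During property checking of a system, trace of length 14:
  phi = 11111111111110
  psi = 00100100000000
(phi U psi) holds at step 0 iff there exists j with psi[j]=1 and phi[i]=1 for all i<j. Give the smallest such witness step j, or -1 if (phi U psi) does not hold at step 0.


(phi U psi) at 0: need smallest j with psi[j]=1 and phi[i]=1 for all i in [0,j).
Scan from step 0:
  step 0: phi=1, psi=0 -> continue
  step 1: phi=1, psi=0 -> continue
  step 2: psi=1 and phi held for [0,2) -> witness found
Witness step = 2

2


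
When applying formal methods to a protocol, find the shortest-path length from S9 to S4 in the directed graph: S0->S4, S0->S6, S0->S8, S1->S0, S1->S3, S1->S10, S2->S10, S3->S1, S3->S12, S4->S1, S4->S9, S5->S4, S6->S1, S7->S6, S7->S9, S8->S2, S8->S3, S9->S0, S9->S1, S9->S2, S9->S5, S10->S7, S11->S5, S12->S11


BFS layer-by-layer from S9:
  dist 0: {S9}
  dist 1: {S0, S1, S2, S5}
  dist 2: {S3, S4, S6, S8, S10}
  -> S4 reached at distance 2
Shortest path length = 2

2


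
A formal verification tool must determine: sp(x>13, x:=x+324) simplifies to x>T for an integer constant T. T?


Formula: sp(P, x:=E) = exists old_x. (x = E[old_x/x]) AND P[old_x/x] (old_x is the value of x before the assignment; eliminate old_x by solving x = E[old_x/x] for old_x)
Step 1: Precondition P: x>13, i.e. old_x > 13
Step 2: Assignment gives x = old_x + 324, so old_x = x - 324
Step 3: Substitute into P: x - 324 > 13
Step 4: Simplify: x > 13+324 = 337

337


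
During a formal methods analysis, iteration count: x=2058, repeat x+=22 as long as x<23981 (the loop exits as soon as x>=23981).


Step 1: x goes from 2058 toward 23981 by 22; the body runs while x<23981, so iterations = ceil((bound-start)/step)
Step 2: Distance=21923
Step 3: ceil(21923/22)=997

997


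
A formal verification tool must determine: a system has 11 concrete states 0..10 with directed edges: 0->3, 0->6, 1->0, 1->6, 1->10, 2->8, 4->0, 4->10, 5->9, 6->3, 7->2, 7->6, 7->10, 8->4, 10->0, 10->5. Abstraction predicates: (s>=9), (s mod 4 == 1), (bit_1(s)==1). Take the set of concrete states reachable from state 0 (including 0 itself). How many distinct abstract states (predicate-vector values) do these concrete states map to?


BFS from 0:
Concrete reachable: {0, 3, 6}
Abstract via predicates (s>=9), (s mod 4 == 1), (bit_1(s)==1):
  (0,0,0) <- {0}
  (0,0,1) <- {3, 6}
Distinct abstract states = 2

2


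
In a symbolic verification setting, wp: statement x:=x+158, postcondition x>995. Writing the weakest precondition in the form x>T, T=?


Formula: wp(x:=E, P) = P[E/x] (substitute E for x in postcondition)
Step 1: Postcondition: x>995
Step 2: Substitute x+158 for x: x+158>995
Step 3: Solve for x: x > 995-158 = 837

837


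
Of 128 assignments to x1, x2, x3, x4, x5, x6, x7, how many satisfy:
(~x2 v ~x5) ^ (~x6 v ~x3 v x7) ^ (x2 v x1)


CNF with 3 clauses over 7 vars (128 assignments).
An assignment satisfies CNF iff every clause has >=1 true literal.
Check each row (bits = x1,x2,x3,x4,x5,x6,x7; clause T/F shown):
  row 0 [0000000]: clauses=TTF -> 0
  row 1 [0000001]: clauses=TTF -> 0
  row 2 [0000010]: clauses=TTF -> 0
  row 3 [0000011]: clauses=TTF -> 0
  row 4 [0000100]: clauses=TTF -> 0
  (every remaining row is evaluated the same way; all 128 results are listed next)
Full result column, 8 rows per line (x1,x2,x3,x4 fixed per line; x5,x6,x7 runs 000..111 left to right):
  rows 0-7 [x1,x2,x3,x4=0000]: 00000000  (ones: 0)
  rows 8-15 [x1,x2,x3,x4=0001]: 00000000  (ones: 0)
  rows 16-23 [x1,x2,x3,x4=0010]: 00000000  (ones: 0)
  rows 24-31 [x1,x2,x3,x4=0011]: 00000000  (ones: 0)
  rows 32-39 [x1,x2,x3,x4=0100]: 11110000  (ones: 4)
  rows 40-47 [x1,x2,x3,x4=0101]: 11110000  (ones: 4)
  rows 48-55 [x1,x2,x3,x4=0110]: 11010000  (ones: 3)
  rows 56-63 [x1,x2,x3,x4=0111]: 11010000  (ones: 3)
  rows 64-71 [x1,x2,x3,x4=1000]: 11111111  (ones: 8)
  rows 72-79 [x1,x2,x3,x4=1001]: 11111111  (ones: 8)
  rows 80-87 [x1,x2,x3,x4=1010]: 11011101  (ones: 6)
  rows 88-95 [x1,x2,x3,x4=1011]: 11011101  (ones: 6)
  rows 96-103 [x1,x2,x3,x4=1100]: 11110000  (ones: 4)
  rows 104-111 [x1,x2,x3,x4=1101]: 11110000  (ones: 4)
  rows 112-119 [x1,x2,x3,x4=1110]: 11010000  (ones: 3)
  rows 120-127 [x1,x2,x3,x4=1111]: 11010000  (ones: 3)
Satisfying assignments = 0+0+0+0+4+4+3+3+8+8+6+6+4+4+3+3 = 56

56


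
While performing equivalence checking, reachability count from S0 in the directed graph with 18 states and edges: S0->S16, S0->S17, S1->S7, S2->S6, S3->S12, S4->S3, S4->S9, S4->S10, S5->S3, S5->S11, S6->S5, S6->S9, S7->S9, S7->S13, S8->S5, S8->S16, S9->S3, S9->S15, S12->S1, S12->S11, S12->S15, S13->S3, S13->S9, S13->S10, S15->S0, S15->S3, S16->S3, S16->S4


BFS from S0:
  layer 0: {S0}
  layer 1: {S16, S17}
  layer 2: {S3, S4}
  layer 3: {S9, S10, S12}
  layer 4: {S1, S11, S15}
  layer 5: {S7}
  layer 6: {S13}
Reachable set: {S0, S1, S3, S4, S7, S9, S10, S11, S12, S13, S15, S16, S17}
Count = 13

13


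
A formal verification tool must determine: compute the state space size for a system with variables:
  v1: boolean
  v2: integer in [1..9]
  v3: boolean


State space = product of domain sizes of all variables.
Domain sizes:
  v1 (boolean): 2
  v2 (integer in [1..9]): 9
  v3 (boolean): 2
Product = 2 * 9 * 2 = 36

36


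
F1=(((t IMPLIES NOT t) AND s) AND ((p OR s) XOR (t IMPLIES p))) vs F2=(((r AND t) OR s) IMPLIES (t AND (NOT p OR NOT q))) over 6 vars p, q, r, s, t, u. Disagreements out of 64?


F1 = (((t IMPLIES NOT t) AND s) AND ((p OR s) XOR (t IMPLIES p)))
F2 = (((r AND t) OR s) IMPLIES (t AND (NOT p OR NOT q)))
Evaluate both on each of 64 rows (bits = p,q,r,s,t,u):
  row 0 [000000]: F1=0 F2=1 (differ) -> 1
  row 1 [000001]: F1=0 F2=1 (differ) -> 1
  row 2 [000010]: F1=0 F2=1 (differ) -> 1
  row 3 [000011]: F1=0 F2=1 (differ) -> 1
  row 4 [000100]: F1=0 F2=0 -> 0
  (every remaining row is evaluated the same way; all 64 results are listed next)
Full result column, 8 rows per line (p,q,r fixed per line; s,t,u runs 000..111 left to right):
  rows 0-7 [p,q,r=000]: 11110011  (ones: 6)
  rows 8-15 [p,q,r=001]: 11110011  (ones: 6)
  rows 16-23 [p,q,r=010]: 11110011  (ones: 6)
  rows 24-31 [p,q,r=011]: 11110011  (ones: 6)
  rows 32-39 [p,q,r=100]: 11110011  (ones: 6)
  rows 40-47 [p,q,r=101]: 11110011  (ones: 6)
  rows 48-55 [p,q,r=110]: 11110000  (ones: 4)
  rows 56-63 [p,q,r=111]: 11000000  (ones: 2)
Disagreements = 6+6+6+6+6+6+4+2 = 42

42


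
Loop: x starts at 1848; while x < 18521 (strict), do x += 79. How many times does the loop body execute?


Step 1: x goes from 1848 toward 18521 by 79; the body runs while x<18521, so iterations = ceil((bound-start)/step)
Step 2: Distance=16673
Step 3: ceil(16673/79)=212

212


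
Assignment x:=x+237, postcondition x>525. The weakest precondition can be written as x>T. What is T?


Formula: wp(x:=E, P) = P[E/x] (substitute E for x in postcondition)
Step 1: Postcondition: x>525
Step 2: Substitute x+237 for x: x+237>525
Step 3: Solve for x: x > 525-237 = 288

288


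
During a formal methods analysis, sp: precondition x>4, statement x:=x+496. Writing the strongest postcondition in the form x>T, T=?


Formula: sp(P, x:=E) = exists old_x. (x = E[old_x/x]) AND P[old_x/x] (old_x is the value of x before the assignment; eliminate old_x by solving x = E[old_x/x] for old_x)
Step 1: Precondition P: x>4, i.e. old_x > 4
Step 2: Assignment gives x = old_x + 496, so old_x = x - 496
Step 3: Substitute into P: x - 496 > 4
Step 4: Simplify: x > 4+496 = 500

500


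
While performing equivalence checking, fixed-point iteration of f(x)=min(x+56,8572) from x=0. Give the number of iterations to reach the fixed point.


Step 1: x=0, cap=8572, increment=56
Step 2: x grows by 56 each step until capped at 8572; fixed point is x=8572
Step 3: iterations = ceil(8572/56) = 154

154


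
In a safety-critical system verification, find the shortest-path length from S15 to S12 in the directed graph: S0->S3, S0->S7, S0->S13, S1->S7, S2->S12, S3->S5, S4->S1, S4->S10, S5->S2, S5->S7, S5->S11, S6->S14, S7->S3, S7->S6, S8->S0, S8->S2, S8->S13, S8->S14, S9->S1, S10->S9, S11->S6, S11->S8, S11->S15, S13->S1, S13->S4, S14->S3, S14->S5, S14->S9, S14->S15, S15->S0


BFS layer-by-layer from S15:
  dist 0: {S15}
  dist 1: {S0}
  dist 2: {S3, S7, S13}
  dist 3: {S1, S4, S5, S6}
  dist 4: {S2, S10, S11, S14}
  dist 5: {S8, S9, S12}
  -> S12 reached at distance 5
Shortest path length = 5

5


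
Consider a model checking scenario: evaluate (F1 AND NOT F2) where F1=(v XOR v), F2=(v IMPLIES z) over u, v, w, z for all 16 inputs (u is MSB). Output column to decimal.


F1 = (v XOR v)
F2 = (v IMPLIES z)
Counterexample to F1=>F2 is where F1=1 and F2=0.
Evaluate each row (bits = u,v,w,z, MSB first):
  row 0 [0000]: F1=0 F2=1 -> F1&~F2 -> 0
  row 1 [0001]: F1=0 F2=1 -> F1&~F2 -> 0
  row 2 [0010]: F1=0 F2=1 -> F1&~F2 -> 0
  row 3 [0011]: F1=0 F2=1 -> F1&~F2 -> 0
  row 4 [0100]: F1=0 F2=0 -> F1&~F2 -> 0
  row 5 [0101]: F1=0 F2=1 -> F1&~F2 -> 0
  row 6 [0110]: F1=0 F2=0 -> F1&~F2 -> 0
  row 7 [0111]: F1=0 F2=1 -> F1&~F2 -> 0
  row 8 [1000]: F1=0 F2=1 -> F1&~F2 -> 0
  row 9 [1001]: F1=0 F2=1 -> F1&~F2 -> 0
  row 10 [1010]: F1=0 F2=1 -> F1&~F2 -> 0
  row 11 [1011]: F1=0 F2=1 -> F1&~F2 -> 0
  row 12 [1100]: F1=0 F2=0 -> F1&~F2 -> 0
  row 13 [1101]: F1=0 F2=1 -> F1&~F2 -> 0
  row 14 [1110]: F1=0 F2=0 -> F1&~F2 -> 0
  row 15 [1111]: F1=0 F2=1 -> F1&~F2 -> 0
Full result column, 4 rows per line (u,v fixed per line; w,z runs 00..11 left to right):
  rows 0-3 [u,v=00]: 0000  = hex 0
  rows 4-7 [u,v=01]: 0000  = hex 0
  rows 8-11 [u,v=10]: 0000  = hex 0
  rows 12-15 [u,v=11]: 0000  = hex 0
Counterexample vector (row 0 .. row 15) = 0000000000000000
Output column grouped in 4s = 0000 0000 0000 0000 = 0x0000
Convert to decimal digit by digit (value = value*16 + digit):
  0 -> 0
  0*16 + 0 = 0
  0*16 + 0 = 0
  0*16 + 0 = 0
Decimal = 0

0


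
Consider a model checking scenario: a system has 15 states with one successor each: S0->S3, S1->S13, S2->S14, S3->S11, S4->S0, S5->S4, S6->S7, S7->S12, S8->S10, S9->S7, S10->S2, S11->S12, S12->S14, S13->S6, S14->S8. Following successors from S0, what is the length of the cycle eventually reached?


Trace from S0 until a state repeats:
  S0 -> S3 -> S11 -> S12 -> S14 -> S8 -> S10 -> S2 -> S14
S14 first seen at step 4, revisited at step 8.
Cycle length = 8 - 4 = 4

4


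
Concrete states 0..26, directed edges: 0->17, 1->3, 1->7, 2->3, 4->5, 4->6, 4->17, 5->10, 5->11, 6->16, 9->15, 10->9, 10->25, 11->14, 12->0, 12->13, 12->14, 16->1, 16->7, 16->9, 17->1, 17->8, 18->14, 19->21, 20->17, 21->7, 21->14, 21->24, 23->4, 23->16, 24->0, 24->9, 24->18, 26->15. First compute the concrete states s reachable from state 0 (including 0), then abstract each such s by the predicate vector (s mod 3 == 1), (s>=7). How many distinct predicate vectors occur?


BFS from 0:
Concrete reachable: {0, 1, 3, 7, 8, 17}
Abstract via predicates (s mod 3 == 1), (s>=7):
  (0,0) <- {0, 3}
  (0,1) <- {8, 17}
  (1,0) <- {1}
  (1,1) <- {7}
Distinct abstract states = 4

4


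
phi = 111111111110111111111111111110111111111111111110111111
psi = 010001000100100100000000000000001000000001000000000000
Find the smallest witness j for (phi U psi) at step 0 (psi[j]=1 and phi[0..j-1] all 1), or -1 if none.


(phi U psi) at 0: need smallest j with psi[j]=1 and phi[i]=1 for all i in [0,j).
Scan from step 0:
  step 0: phi=1, psi=0 -> continue
  step 1: psi=1 and phi held for [0,1) -> witness found
Witness step = 1

1


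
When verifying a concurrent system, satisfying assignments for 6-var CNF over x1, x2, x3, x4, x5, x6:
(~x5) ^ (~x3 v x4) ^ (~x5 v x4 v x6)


CNF with 3 clauses over 6 vars (64 assignments).
An assignment satisfies CNF iff every clause has >=1 true literal.
Check each row (bits = x1,x2,x3,x4,x5,x6; clause T/F shown):
  row 0 [000000]: clauses=TTT -> 1
  row 1 [000001]: clauses=TTT -> 1
  row 2 [000010]: clauses=FTF -> 0
  row 3 [000011]: clauses=FTT -> 0
  row 4 [000100]: clauses=TTT -> 1
  (every remaining row is evaluated the same way; all 64 results are listed next)
Full result column, 8 rows per line (x1,x2,x3 fixed per line; x4,x5,x6 runs 000..111 left to right):
  rows 0-7 [x1,x2,x3=000]: 11001100  (ones: 4)
  rows 8-15 [x1,x2,x3=001]: 00001100  (ones: 2)
  rows 16-23 [x1,x2,x3=010]: 11001100  (ones: 4)
  rows 24-31 [x1,x2,x3=011]: 00001100  (ones: 2)
  rows 32-39 [x1,x2,x3=100]: 11001100  (ones: 4)
  rows 40-47 [x1,x2,x3=101]: 00001100  (ones: 2)
  rows 48-55 [x1,x2,x3=110]: 11001100  (ones: 4)
  rows 56-63 [x1,x2,x3=111]: 00001100  (ones: 2)
Satisfying assignments = 4+2+4+2+4+2+4+2 = 24

24


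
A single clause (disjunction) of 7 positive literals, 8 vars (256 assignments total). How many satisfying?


Step 1: Total=2^8=256
Step 2: Unsat when all 7 false: 2^1=2
Step 3: Sat=256-2=254

254


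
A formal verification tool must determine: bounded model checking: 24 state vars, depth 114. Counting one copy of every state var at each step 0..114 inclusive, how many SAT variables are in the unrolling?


BMC unrolls to depth k, creating one copy of each state var for steps 0..k.
Step count = 114 + 1 = 115 (steps 0 through 114)
Vars per step = 24
Total = 24 * 115 = 2760

2760


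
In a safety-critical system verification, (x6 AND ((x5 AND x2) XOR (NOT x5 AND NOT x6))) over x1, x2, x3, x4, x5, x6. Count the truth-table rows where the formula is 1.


Formula: (x6 AND ((x5 AND x2) XOR (NOT x5 AND NOT x6))) over 6 vars (64 rows)
Evaluate each row (x1, x2, x3, x4, x5, x6 as bits, MSB first):
  row 0 [000000]: (0 AND ((0 AND 0) XOR (NOT 0 AND NOT 0))) -> 0
  row 1 [000001]: (1 AND ((0 AND 0) XOR (NOT 0 AND NOT 1))) -> 0
  row 2 [000010]: (0 AND ((1 AND 0) XOR (NOT 1 AND NOT 0))) -> 0
  row 3 [000011]: (1 AND ((1 AND 0) XOR (NOT 1 AND NOT 1))) -> 0
  row 4 [000100]: (0 AND ((0 AND 0) XOR (NOT 0 AND NOT 0))) -> 0
  (every remaining row is evaluated the same way; all 64 results are listed next)
Full result column, 8 rows per line (x1,x2,x3 fixed per line; x4,x5,x6 runs 000..111 left to right):
  rows 0-7 [x1,x2,x3=000]: 00000000  (ones: 0)
  rows 8-15 [x1,x2,x3=001]: 00000000  (ones: 0)
  rows 16-23 [x1,x2,x3=010]: 00010001  (ones: 2)
  rows 24-31 [x1,x2,x3=011]: 00010001  (ones: 2)
  rows 32-39 [x1,x2,x3=100]: 00000000  (ones: 0)
  rows 40-47 [x1,x2,x3=101]: 00000000  (ones: 0)
  rows 48-55 [x1,x2,x3=110]: 00010001  (ones: 2)
  rows 56-63 [x1,x2,x3=111]: 00010001  (ones: 2)
Count of 1-rows = 0+0+2+2+0+0+2+2 = 8

8


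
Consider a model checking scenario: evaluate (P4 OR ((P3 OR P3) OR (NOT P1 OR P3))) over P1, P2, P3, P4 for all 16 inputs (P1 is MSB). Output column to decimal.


Formula: (P4 OR ((P3 OR P3) OR (NOT P1 OR P3))) over P1, P2, P3, P4 (16 rows)
Evaluate each row (bits = P1,P2,P3,P4, MSB first):
  row 0 [0000]: (0 OR ((0 OR 0) OR (NOT 0 OR 0))) -> 1
  row 1 [0001]: (1 OR ((0 OR 0) OR (NOT 0 OR 0))) -> 1
  row 2 [0010]: (0 OR ((1 OR 1) OR (NOT 0 OR 1))) -> 1
  row 3 [0011]: (1 OR ((1 OR 1) OR (NOT 0 OR 1))) -> 1
  row 4 [0100]: (0 OR ((0 OR 0) OR (NOT 0 OR 0))) -> 1
  row 5 [0101]: (1 OR ((0 OR 0) OR (NOT 0 OR 0))) -> 1
  row 6 [0110]: (0 OR ((1 OR 1) OR (NOT 0 OR 1))) -> 1
  row 7 [0111]: (1 OR ((1 OR 1) OR (NOT 0 OR 1))) -> 1
  row 8 [1000]: (0 OR ((0 OR 0) OR (NOT 1 OR 0))) -> 0
  row 9 [1001]: (1 OR ((0 OR 0) OR (NOT 1 OR 0))) -> 1
  row 10 [1010]: (0 OR ((1 OR 1) OR (NOT 1 OR 1))) -> 1
  row 11 [1011]: (1 OR ((1 OR 1) OR (NOT 1 OR 1))) -> 1
  row 12 [1100]: (0 OR ((0 OR 0) OR (NOT 1 OR 0))) -> 0
  row 13 [1101]: (1 OR ((0 OR 0) OR (NOT 1 OR 0))) -> 1
  row 14 [1110]: (0 OR ((1 OR 1) OR (NOT 1 OR 1))) -> 1
  row 15 [1111]: (1 OR ((1 OR 1) OR (NOT 1 OR 1))) -> 1
Full result column, 4 rows per line (P1,P2 fixed per line; P3,P4 runs 00..11 left to right):
  rows 0-3 [P1,P2=00]: 1111  = hex F
  rows 4-7 [P1,P2=01]: 1111  = hex F
  rows 8-11 [P1,P2=10]: 0111  = hex 7
  rows 12-15 [P1,P2=11]: 0111  = hex 7
Output column (row 0 .. row 15) = 1111111101110111
Output column grouped in 4s = 1111 1111 0111 0111 = 0xFF77
Convert to decimal digit by digit (value = value*16 + digit):
  F -> 15
  15*16 + 15 (F) = 255
  255*16 + 7 = 4087
  4087*16 + 7 = 65399
Decimal = 65399

65399


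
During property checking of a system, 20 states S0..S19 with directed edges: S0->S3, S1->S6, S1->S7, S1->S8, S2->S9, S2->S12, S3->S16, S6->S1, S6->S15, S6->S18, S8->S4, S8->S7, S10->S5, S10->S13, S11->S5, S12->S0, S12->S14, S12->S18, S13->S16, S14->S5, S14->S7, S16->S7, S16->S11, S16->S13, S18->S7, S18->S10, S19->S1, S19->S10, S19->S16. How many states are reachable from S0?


BFS from S0:
  layer 0: {S0}
  layer 1: {S3}
  layer 2: {S16}
  layer 3: {S7, S11, S13}
  layer 4: {S5}
Reachable set: {S0, S3, S5, S7, S11, S13, S16}
Count = 7

7


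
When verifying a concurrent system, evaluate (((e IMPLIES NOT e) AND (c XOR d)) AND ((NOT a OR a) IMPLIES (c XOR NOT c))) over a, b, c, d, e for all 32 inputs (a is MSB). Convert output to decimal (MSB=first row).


Formula: (((e IMPLIES NOT e) AND (c XOR d)) AND ((NOT a OR a) IMPLIES (c XOR NOT c))) over a, b, c, d, e (32 rows)
Evaluate each row (bits = a,b,c,d,e, MSB first):
  row 0 [00000]: (((0 IMPLIES NOT 0) AND (0 XOR 0)) AND ((NOT 0 OR 0) IMPLIES (0 XOR NOT 0))) -> 0
  row 1 [00001]: (((1 IMPLIES NOT 1) AND (0 XOR 0)) AND ((NOT 0 OR 0) IMPLIES (0 XOR NOT 0))) -> 0
  row 2 [00010]: (((0 IMPLIES NOT 0) AND (0 XOR 1)) AND ((NOT 0 OR 0) IMPLIES (0 XOR NOT 0))) -> 1
  row 3 [00011]: (((1 IMPLIES NOT 1) AND (0 XOR 1)) AND ((NOT 0 OR 0) IMPLIES (0 XOR NOT 0))) -> 0
  row 4 [00100]: (((0 IMPLIES NOT 0) AND (1 XOR 0)) AND ((NOT 0 OR 0) IMPLIES (1 XOR NOT 1))) -> 1
  row 5 [00101]: (((1 IMPLIES NOT 1) AND (1 XOR 0)) AND ((NOT 0 OR 0) IMPLIES (1 XOR NOT 1))) -> 0
  row 6 [00110]: (((0 IMPLIES NOT 0) AND (1 XOR 1)) AND ((NOT 0 OR 0) IMPLIES (1 XOR NOT 1))) -> 0
  row 7 [00111]: (((1 IMPLIES NOT 1) AND (1 XOR 1)) AND ((NOT 0 OR 0) IMPLIES (1 XOR NOT 1))) -> 0
  row 8 [01000]: (((0 IMPLIES NOT 0) AND (0 XOR 0)) AND ((NOT 0 OR 0) IMPLIES (0 XOR NOT 0))) -> 0
  row 9 [01001]: (((1 IMPLIES NOT 1) AND (0 XOR 0)) AND ((NOT 0 OR 0) IMPLIES (0 XOR NOT 0))) -> 0
  row 10 [01010]: (((0 IMPLIES NOT 0) AND (0 XOR 1)) AND ((NOT 0 OR 0) IMPLIES (0 XOR NOT 0))) -> 1
  row 11 [01011]: (((1 IMPLIES NOT 1) AND (0 XOR 1)) AND ((NOT 0 OR 0) IMPLIES (0 XOR NOT 0))) -> 0
  row 12 [01100]: (((0 IMPLIES NOT 0) AND (1 XOR 0)) AND ((NOT 0 OR 0) IMPLIES (1 XOR NOT 1))) -> 1
  row 13 [01101]: (((1 IMPLIES NOT 1) AND (1 XOR 0)) AND ((NOT 0 OR 0) IMPLIES (1 XOR NOT 1))) -> 0
  row 14 [01110]: (((0 IMPLIES NOT 0) AND (1 XOR 1)) AND ((NOT 0 OR 0) IMPLIES (1 XOR NOT 1))) -> 0
  row 15 [01111]: (((1 IMPLIES NOT 1) AND (1 XOR 1)) AND ((NOT 0 OR 0) IMPLIES (1 XOR NOT 1))) -> 0
  row 16 [10000]: (((0 IMPLIES NOT 0) AND (0 XOR 0)) AND ((NOT 1 OR 1) IMPLIES (0 XOR NOT 0))) -> 0
  row 17 [10001]: (((1 IMPLIES NOT 1) AND (0 XOR 0)) AND ((NOT 1 OR 1) IMPLIES (0 XOR NOT 0))) -> 0
  row 18 [10010]: (((0 IMPLIES NOT 0) AND (0 XOR 1)) AND ((NOT 1 OR 1) IMPLIES (0 XOR NOT 0))) -> 1
  row 19 [10011]: (((1 IMPLIES NOT 1) AND (0 XOR 1)) AND ((NOT 1 OR 1) IMPLIES (0 XOR NOT 0))) -> 0
  row 20 [10100]: (((0 IMPLIES NOT 0) AND (1 XOR 0)) AND ((NOT 1 OR 1) IMPLIES (1 XOR NOT 1))) -> 1
  row 21 [10101]: (((1 IMPLIES NOT 1) AND (1 XOR 0)) AND ((NOT 1 OR 1) IMPLIES (1 XOR NOT 1))) -> 0
  row 22 [10110]: (((0 IMPLIES NOT 0) AND (1 XOR 1)) AND ((NOT 1 OR 1) IMPLIES (1 XOR NOT 1))) -> 0
  row 23 [10111]: (((1 IMPLIES NOT 1) AND (1 XOR 1)) AND ((NOT 1 OR 1) IMPLIES (1 XOR NOT 1))) -> 0
  row 24 [11000]: (((0 IMPLIES NOT 0) AND (0 XOR 0)) AND ((NOT 1 OR 1) IMPLIES (0 XOR NOT 0))) -> 0
  row 25 [11001]: (((1 IMPLIES NOT 1) AND (0 XOR 0)) AND ((NOT 1 OR 1) IMPLIES (0 XOR NOT 0))) -> 0
  row 26 [11010]: (((0 IMPLIES NOT 0) AND (0 XOR 1)) AND ((NOT 1 OR 1) IMPLIES (0 XOR NOT 0))) -> 1
  row 27 [11011]: (((1 IMPLIES NOT 1) AND (0 XOR 1)) AND ((NOT 1 OR 1) IMPLIES (0 XOR NOT 0))) -> 0
  row 28 [11100]: (((0 IMPLIES NOT 0) AND (1 XOR 0)) AND ((NOT 1 OR 1) IMPLIES (1 XOR NOT 1))) -> 1
  row 29 [11101]: (((1 IMPLIES NOT 1) AND (1 XOR 0)) AND ((NOT 1 OR 1) IMPLIES (1 XOR NOT 1))) -> 0
  row 30 [11110]: (((0 IMPLIES NOT 0) AND (1 XOR 1)) AND ((NOT 1 OR 1) IMPLIES (1 XOR NOT 1))) -> 0
  row 31 [11111]: (((1 IMPLIES NOT 1) AND (1 XOR 1)) AND ((NOT 1 OR 1) IMPLIES (1 XOR NOT 1))) -> 0
Full result column, 4 rows per line (a,b,c fixed per line; d,e runs 00..11 left to right):
  rows 0-3 [a,b,c=000]: 0010  = hex 2
  rows 4-7 [a,b,c=001]: 1000  = hex 8
  rows 8-11 [a,b,c=010]: 0010  = hex 2
  rows 12-15 [a,b,c=011]: 1000  = hex 8
  rows 16-19 [a,b,c=100]: 0010  = hex 2
  rows 20-23 [a,b,c=101]: 1000  = hex 8
  rows 24-27 [a,b,c=110]: 0010  = hex 2
  rows 28-31 [a,b,c=111]: 1000  = hex 8
Output column (row 0 .. row 31) = 00101000001010000010100000101000
Output column grouped in 4s = 0010 1000 0010 1000 0010 1000 0010 1000 = 0x28282828
Convert to decimal digit by digit (value = value*16 + digit):
  2 -> 2
  2*16 + 8 = 40
  40*16 + 2 = 642
  642*16 + 8 = 10280
  10280*16 + 2 = 164482
  164482*16 + 8 = 2631720
  2631720*16 + 2 = 42107522
  42107522*16 + 8 = 673720360
Decimal = 673720360

673720360


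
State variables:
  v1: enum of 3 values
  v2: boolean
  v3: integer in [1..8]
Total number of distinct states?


State space = product of domain sizes of all variables.
Domain sizes:
  v1 (enum of 3 values): 3
  v2 (boolean): 2
  v3 (integer in [1..8]): 8
Product = 3 * 2 * 8 = 48

48


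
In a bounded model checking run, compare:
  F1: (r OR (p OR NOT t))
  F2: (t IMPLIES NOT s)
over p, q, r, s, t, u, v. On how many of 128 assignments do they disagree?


F1 = (r OR (p OR NOT t))
F2 = (t IMPLIES NOT s)
Evaluate both on each of 128 rows (bits = p,q,r,s,t,u,v):
  row 0 [0000000]: F1=1 F2=1 -> 0
  row 1 [0000001]: F1=1 F2=1 -> 0
  row 2 [0000010]: F1=1 F2=1 -> 0
  row 3 [0000011]: F1=1 F2=1 -> 0
  row 4 [0000100]: F1=0 F2=1 (differ) -> 1
  (every remaining row is evaluated the same way; all 128 results are listed next)
Full result column, 8 rows per line (p,q,r,s fixed per line; t,u,v runs 000..111 left to right):
  rows 0-7 [p,q,r,s=0000]: 00001111  (ones: 4)
  rows 8-15 [p,q,r,s=0001]: 00000000  (ones: 0)
  rows 16-23 [p,q,r,s=0010]: 00000000  (ones: 0)
  rows 24-31 [p,q,r,s=0011]: 00001111  (ones: 4)
  rows 32-39 [p,q,r,s=0100]: 00001111  (ones: 4)
  rows 40-47 [p,q,r,s=0101]: 00000000  (ones: 0)
  rows 48-55 [p,q,r,s=0110]: 00000000  (ones: 0)
  rows 56-63 [p,q,r,s=0111]: 00001111  (ones: 4)
  rows 64-71 [p,q,r,s=1000]: 00000000  (ones: 0)
  rows 72-79 [p,q,r,s=1001]: 00001111  (ones: 4)
  rows 80-87 [p,q,r,s=1010]: 00000000  (ones: 0)
  rows 88-95 [p,q,r,s=1011]: 00001111  (ones: 4)
  rows 96-103 [p,q,r,s=1100]: 00000000  (ones: 0)
  rows 104-111 [p,q,r,s=1101]: 00001111  (ones: 4)
  rows 112-119 [p,q,r,s=1110]: 00000000  (ones: 0)
  rows 120-127 [p,q,r,s=1111]: 00001111  (ones: 4)
Disagreements = 4+0+0+4+4+0+0+4+0+4+0+4+0+4+0+4 = 32

32


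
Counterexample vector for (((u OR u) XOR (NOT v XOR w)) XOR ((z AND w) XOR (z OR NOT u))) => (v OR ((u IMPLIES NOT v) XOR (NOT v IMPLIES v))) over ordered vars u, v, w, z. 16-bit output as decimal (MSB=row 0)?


F1 = (((u OR u) XOR (NOT v XOR w)) XOR ((z AND w) XOR (z OR NOT u)))
F2 = (v OR ((u IMPLIES NOT v) XOR (NOT v IMPLIES v)))
Counterexample to F1=>F2 is where F1=1 and F2=0.
Evaluate each row (bits = u,v,w,z, MSB first):
  row 0 [0000]: F1=0 F2=1 -> F1&~F2 -> 0
  row 1 [0001]: F1=0 F2=1 -> F1&~F2 -> 0
  row 2 [0010]: F1=1 F2=1 -> F1&~F2 -> 0
  row 3 [0011]: F1=0 F2=1 -> F1&~F2 -> 0
  row 4 [0100]: F1=1 F2=1 -> F1&~F2 -> 0
  row 5 [0101]: F1=1 F2=1 -> F1&~F2 -> 0
  row 6 [0110]: F1=0 F2=1 -> F1&~F2 -> 0
  row 7 [0111]: F1=1 F2=1 -> F1&~F2 -> 0
  row 8 [1000]: F1=0 F2=1 -> F1&~F2 -> 0
  row 9 [1001]: F1=1 F2=1 -> F1&~F2 -> 0
  row 10 [1010]: F1=1 F2=1 -> F1&~F2 -> 0
  row 11 [1011]: F1=1 F2=1 -> F1&~F2 -> 0
  row 12 [1100]: F1=1 F2=1 -> F1&~F2 -> 0
  row 13 [1101]: F1=0 F2=1 -> F1&~F2 -> 0
  row 14 [1110]: F1=0 F2=1 -> F1&~F2 -> 0
  row 15 [1111]: F1=0 F2=1 -> F1&~F2 -> 0
Full result column, 4 rows per line (u,v fixed per line; w,z runs 00..11 left to right):
  rows 0-3 [u,v=00]: 0000  = hex 0
  rows 4-7 [u,v=01]: 0000  = hex 0
  rows 8-11 [u,v=10]: 0000  = hex 0
  rows 12-15 [u,v=11]: 0000  = hex 0
Counterexample vector (row 0 .. row 15) = 0000000000000000
Output column grouped in 4s = 0000 0000 0000 0000 = 0x0000
Convert to decimal digit by digit (value = value*16 + digit):
  0 -> 0
  0*16 + 0 = 0
  0*16 + 0 = 0
  0*16 + 0 = 0
Decimal = 0

0


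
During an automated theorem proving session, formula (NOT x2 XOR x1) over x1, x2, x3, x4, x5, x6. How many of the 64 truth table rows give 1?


Formula: (NOT x2 XOR x1) over 6 vars (64 rows)
Evaluate each row (x1, x2, x3, x4, x5, x6 as bits, MSB first):
  row 0 [000000]: (NOT 0 XOR 0) -> 1
  row 1 [000001]: (NOT 0 XOR 0) -> 1
  row 2 [000010]: (NOT 0 XOR 0) -> 1
  row 3 [000011]: (NOT 0 XOR 0) -> 1
  row 4 [000100]: (NOT 0 XOR 0) -> 1
  (every remaining row is evaluated the same way; all 64 results are listed next)
Full result column, 8 rows per line (x1,x2,x3 fixed per line; x4,x5,x6 runs 000..111 left to right):
  rows 0-7 [x1,x2,x3=000]: 11111111  (ones: 8)
  rows 8-15 [x1,x2,x3=001]: 11111111  (ones: 8)
  rows 16-23 [x1,x2,x3=010]: 00000000  (ones: 0)
  rows 24-31 [x1,x2,x3=011]: 00000000  (ones: 0)
  rows 32-39 [x1,x2,x3=100]: 00000000  (ones: 0)
  rows 40-47 [x1,x2,x3=101]: 00000000  (ones: 0)
  rows 48-55 [x1,x2,x3=110]: 11111111  (ones: 8)
  rows 56-63 [x1,x2,x3=111]: 11111111  (ones: 8)
Count of 1-rows = 8+8+0+0+0+0+8+8 = 32

32


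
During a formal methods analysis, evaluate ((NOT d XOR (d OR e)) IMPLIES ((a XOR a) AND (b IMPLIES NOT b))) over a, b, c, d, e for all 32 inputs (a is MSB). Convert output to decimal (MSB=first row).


Formula: ((NOT d XOR (d OR e)) IMPLIES ((a XOR a) AND (b IMPLIES NOT b))) over a, b, c, d, e (32 rows)
Evaluate each row (bits = a,b,c,d,e, MSB first):
  row 0 [00000]: ((NOT 0 XOR (0 OR 0)) IMPLIES ((0 XOR 0) AND (0 IMPLIES NOT 0))) -> 0
  row 1 [00001]: ((NOT 0 XOR (0 OR 1)) IMPLIES ((0 XOR 0) AND (0 IMPLIES NOT 0))) -> 1
  row 2 [00010]: ((NOT 1 XOR (1 OR 0)) IMPLIES ((0 XOR 0) AND (0 IMPLIES NOT 0))) -> 0
  row 3 [00011]: ((NOT 1 XOR (1 OR 1)) IMPLIES ((0 XOR 0) AND (0 IMPLIES NOT 0))) -> 0
  row 4 [00100]: ((NOT 0 XOR (0 OR 0)) IMPLIES ((0 XOR 0) AND (0 IMPLIES NOT 0))) -> 0
  row 5 [00101]: ((NOT 0 XOR (0 OR 1)) IMPLIES ((0 XOR 0) AND (0 IMPLIES NOT 0))) -> 1
  row 6 [00110]: ((NOT 1 XOR (1 OR 0)) IMPLIES ((0 XOR 0) AND (0 IMPLIES NOT 0))) -> 0
  row 7 [00111]: ((NOT 1 XOR (1 OR 1)) IMPLIES ((0 XOR 0) AND (0 IMPLIES NOT 0))) -> 0
  row 8 [01000]: ((NOT 0 XOR (0 OR 0)) IMPLIES ((0 XOR 0) AND (1 IMPLIES NOT 1))) -> 0
  row 9 [01001]: ((NOT 0 XOR (0 OR 1)) IMPLIES ((0 XOR 0) AND (1 IMPLIES NOT 1))) -> 1
  row 10 [01010]: ((NOT 1 XOR (1 OR 0)) IMPLIES ((0 XOR 0) AND (1 IMPLIES NOT 1))) -> 0
  row 11 [01011]: ((NOT 1 XOR (1 OR 1)) IMPLIES ((0 XOR 0) AND (1 IMPLIES NOT 1))) -> 0
  row 12 [01100]: ((NOT 0 XOR (0 OR 0)) IMPLIES ((0 XOR 0) AND (1 IMPLIES NOT 1))) -> 0
  row 13 [01101]: ((NOT 0 XOR (0 OR 1)) IMPLIES ((0 XOR 0) AND (1 IMPLIES NOT 1))) -> 1
  row 14 [01110]: ((NOT 1 XOR (1 OR 0)) IMPLIES ((0 XOR 0) AND (1 IMPLIES NOT 1))) -> 0
  row 15 [01111]: ((NOT 1 XOR (1 OR 1)) IMPLIES ((0 XOR 0) AND (1 IMPLIES NOT 1))) -> 0
  row 16 [10000]: ((NOT 0 XOR (0 OR 0)) IMPLIES ((1 XOR 1) AND (0 IMPLIES NOT 0))) -> 0
  row 17 [10001]: ((NOT 0 XOR (0 OR 1)) IMPLIES ((1 XOR 1) AND (0 IMPLIES NOT 0))) -> 1
  row 18 [10010]: ((NOT 1 XOR (1 OR 0)) IMPLIES ((1 XOR 1) AND (0 IMPLIES NOT 0))) -> 0
  row 19 [10011]: ((NOT 1 XOR (1 OR 1)) IMPLIES ((1 XOR 1) AND (0 IMPLIES NOT 0))) -> 0
  row 20 [10100]: ((NOT 0 XOR (0 OR 0)) IMPLIES ((1 XOR 1) AND (0 IMPLIES NOT 0))) -> 0
  row 21 [10101]: ((NOT 0 XOR (0 OR 1)) IMPLIES ((1 XOR 1) AND (0 IMPLIES NOT 0))) -> 1
  row 22 [10110]: ((NOT 1 XOR (1 OR 0)) IMPLIES ((1 XOR 1) AND (0 IMPLIES NOT 0))) -> 0
  row 23 [10111]: ((NOT 1 XOR (1 OR 1)) IMPLIES ((1 XOR 1) AND (0 IMPLIES NOT 0))) -> 0
  row 24 [11000]: ((NOT 0 XOR (0 OR 0)) IMPLIES ((1 XOR 1) AND (1 IMPLIES NOT 1))) -> 0
  row 25 [11001]: ((NOT 0 XOR (0 OR 1)) IMPLIES ((1 XOR 1) AND (1 IMPLIES NOT 1))) -> 1
  row 26 [11010]: ((NOT 1 XOR (1 OR 0)) IMPLIES ((1 XOR 1) AND (1 IMPLIES NOT 1))) -> 0
  row 27 [11011]: ((NOT 1 XOR (1 OR 1)) IMPLIES ((1 XOR 1) AND (1 IMPLIES NOT 1))) -> 0
  row 28 [11100]: ((NOT 0 XOR (0 OR 0)) IMPLIES ((1 XOR 1) AND (1 IMPLIES NOT 1))) -> 0
  row 29 [11101]: ((NOT 0 XOR (0 OR 1)) IMPLIES ((1 XOR 1) AND (1 IMPLIES NOT 1))) -> 1
  row 30 [11110]: ((NOT 1 XOR (1 OR 0)) IMPLIES ((1 XOR 1) AND (1 IMPLIES NOT 1))) -> 0
  row 31 [11111]: ((NOT 1 XOR (1 OR 1)) IMPLIES ((1 XOR 1) AND (1 IMPLIES NOT 1))) -> 0
Full result column, 4 rows per line (a,b,c fixed per line; d,e runs 00..11 left to right):
  rows 0-3 [a,b,c=000]: 0100  = hex 4
  rows 4-7 [a,b,c=001]: 0100  = hex 4
  rows 8-11 [a,b,c=010]: 0100  = hex 4
  rows 12-15 [a,b,c=011]: 0100  = hex 4
  rows 16-19 [a,b,c=100]: 0100  = hex 4
  rows 20-23 [a,b,c=101]: 0100  = hex 4
  rows 24-27 [a,b,c=110]: 0100  = hex 4
  rows 28-31 [a,b,c=111]: 0100  = hex 4
Output column (row 0 .. row 31) = 01000100010001000100010001000100
Output column grouped in 4s = 0100 0100 0100 0100 0100 0100 0100 0100 = 0x44444444
Convert to decimal digit by digit (value = value*16 + digit):
  4 -> 4
  4*16 + 4 = 68
  68*16 + 4 = 1092
  1092*16 + 4 = 17476
  17476*16 + 4 = 279620
  279620*16 + 4 = 4473924
  4473924*16 + 4 = 71582788
  71582788*16 + 4 = 1145324612
Decimal = 1145324612

1145324612


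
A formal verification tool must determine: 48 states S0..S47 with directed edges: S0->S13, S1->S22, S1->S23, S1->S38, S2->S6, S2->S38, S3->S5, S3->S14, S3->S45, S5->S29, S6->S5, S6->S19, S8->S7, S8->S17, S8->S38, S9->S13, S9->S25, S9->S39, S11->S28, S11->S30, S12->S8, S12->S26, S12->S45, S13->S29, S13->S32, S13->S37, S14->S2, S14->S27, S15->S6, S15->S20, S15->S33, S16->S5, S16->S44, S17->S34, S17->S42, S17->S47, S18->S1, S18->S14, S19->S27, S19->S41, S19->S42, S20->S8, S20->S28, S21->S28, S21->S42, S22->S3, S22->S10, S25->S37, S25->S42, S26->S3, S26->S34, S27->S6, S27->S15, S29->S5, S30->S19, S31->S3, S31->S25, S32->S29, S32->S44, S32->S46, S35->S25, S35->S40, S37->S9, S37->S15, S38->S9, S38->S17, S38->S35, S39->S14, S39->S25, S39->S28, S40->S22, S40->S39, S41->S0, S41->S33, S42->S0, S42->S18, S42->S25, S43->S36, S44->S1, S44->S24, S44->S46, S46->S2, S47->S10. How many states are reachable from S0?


BFS from S0:
  layer 0: {S0}
  layer 1: {S13}
  layer 2: {S29, S32, S37}
  layer 3: {S5, S9, S15, S44, S46}
  layer 4: {S1, S2, S6, S20, S24, S25, S33, S39}
  layer 5: {S8, S14, S19, S22, S23, S28, S38, S42}
  layer 6: {S3, S7, S10, S17, S18, S27, S35, S41}
  layer 7: {S34, S40, S45, S47}
Reachable set: {S0, S1, S2, S3, S5, S6, S7, S8, S9, S10, S13, S14, S15, S17, S18, S19, S20, S22, S23, S24, S25, S27, S28, S29, S32, S33, S34, S35, S37, S38, S39, S40, S41, S42, S44, S45, S46, S47}
Count = 38

38


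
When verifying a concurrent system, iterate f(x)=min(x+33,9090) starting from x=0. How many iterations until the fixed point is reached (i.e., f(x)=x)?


Step 1: x=0, cap=9090, increment=33
Step 2: x grows by 33 each step until capped at 9090; fixed point is x=9090
Step 3: iterations = ceil(9090/33) = 276

276


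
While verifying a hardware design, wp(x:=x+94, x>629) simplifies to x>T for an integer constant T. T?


Formula: wp(x:=E, P) = P[E/x] (substitute E for x in postcondition)
Step 1: Postcondition: x>629
Step 2: Substitute x+94 for x: x+94>629
Step 3: Solve for x: x > 629-94 = 535

535


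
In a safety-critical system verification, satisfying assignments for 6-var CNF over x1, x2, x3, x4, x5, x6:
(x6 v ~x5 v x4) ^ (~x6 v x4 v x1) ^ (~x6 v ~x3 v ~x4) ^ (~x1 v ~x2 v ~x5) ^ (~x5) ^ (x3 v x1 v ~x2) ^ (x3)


CNF with 7 clauses over 6 vars (64 assignments).
An assignment satisfies CNF iff every clause has >=1 true literal.
Check each row (bits = x1,x2,x3,x4,x5,x6; clause T/F shown):
  row 0 [000000]: clauses=TTTTTTF -> 0
  row 1 [000001]: clauses=TFTTTTF -> 0
  row 2 [000010]: clauses=FTTTFTF -> 0
  row 3 [000011]: clauses=TFTTFTF -> 0
  row 4 [000100]: clauses=TTTTTTF -> 0
  (every remaining row is evaluated the same way; all 64 results are listed next)
Full result column, 8 rows per line (x1,x2,x3 fixed per line; x4,x5,x6 runs 000..111 left to right):
  rows 0-7 [x1,x2,x3=000]: 00000000  (ones: 0)
  rows 8-15 [x1,x2,x3=001]: 10001000  (ones: 2)
  rows 16-23 [x1,x2,x3=010]: 00000000  (ones: 0)
  rows 24-31 [x1,x2,x3=011]: 10001000  (ones: 2)
  rows 32-39 [x1,x2,x3=100]: 00000000  (ones: 0)
  rows 40-47 [x1,x2,x3=101]: 11001000  (ones: 3)
  rows 48-55 [x1,x2,x3=110]: 00000000  (ones: 0)
  rows 56-63 [x1,x2,x3=111]: 11001000  (ones: 3)
Satisfying assignments = 0+2+0+2+0+3+0+3 = 10

10


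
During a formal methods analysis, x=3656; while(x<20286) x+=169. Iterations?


Step 1: x goes from 3656 toward 20286 by 169; the body runs while x<20286, so iterations = ceil((bound-start)/step)
Step 2: Distance=16630
Step 3: ceil(16630/169)=99

99


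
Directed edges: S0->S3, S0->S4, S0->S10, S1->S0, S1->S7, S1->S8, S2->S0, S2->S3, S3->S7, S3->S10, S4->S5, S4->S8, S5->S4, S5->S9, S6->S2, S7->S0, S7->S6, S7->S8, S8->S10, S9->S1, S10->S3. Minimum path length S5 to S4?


BFS layer-by-layer from S5:
  dist 0: {S5}
  dist 1: {S4, S9}
  -> S4 reached at distance 1
Shortest path length = 1

1


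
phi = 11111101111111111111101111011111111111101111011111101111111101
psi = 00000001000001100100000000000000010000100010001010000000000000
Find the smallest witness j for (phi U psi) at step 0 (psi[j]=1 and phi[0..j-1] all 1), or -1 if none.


(phi U psi) at 0: need smallest j with psi[j]=1 and phi[i]=1 for all i in [0,j).
Scan from step 0:
  step 0: phi=1, psi=0 -> continue
  step 1: phi=1, psi=0 -> continue
  step 2: phi=1, psi=0 -> continue
  step 3: phi=1, psi=0 -> continue
  step 6: phi=0 -> phi-prefix broken from here
  step 7: psi=1 but phi already failed -> not a witness
  step 13: psi=1 but phi already failed -> not a witness
  step 14: psi=1 but phi already failed -> not a witness
  step 17: psi=1 but phi already failed -> not a witness
  step 33: psi=1 but phi already failed -> not a witness
  step 38: psi=1 but phi already failed -> not a witness
  step 42: psi=1 but phi already failed -> not a witness
  step 46: psi=1 but phi already failed -> not a witness
  step 48: psi=1 but phi already failed -> not a witness
  end of trace: no witness -> -1
Witness step = -1

-1


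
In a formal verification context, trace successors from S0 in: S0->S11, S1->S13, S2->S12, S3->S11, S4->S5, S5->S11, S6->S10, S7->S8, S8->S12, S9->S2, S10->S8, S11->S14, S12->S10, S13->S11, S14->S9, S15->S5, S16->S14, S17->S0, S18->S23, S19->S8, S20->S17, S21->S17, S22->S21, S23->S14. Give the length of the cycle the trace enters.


Trace from S0 until a state repeats:
  S0 -> S11 -> S14 -> S9 -> S2 -> S12 -> S10 -> S8 -> S12
S12 first seen at step 5, revisited at step 8.
Cycle length = 8 - 5 = 3

3


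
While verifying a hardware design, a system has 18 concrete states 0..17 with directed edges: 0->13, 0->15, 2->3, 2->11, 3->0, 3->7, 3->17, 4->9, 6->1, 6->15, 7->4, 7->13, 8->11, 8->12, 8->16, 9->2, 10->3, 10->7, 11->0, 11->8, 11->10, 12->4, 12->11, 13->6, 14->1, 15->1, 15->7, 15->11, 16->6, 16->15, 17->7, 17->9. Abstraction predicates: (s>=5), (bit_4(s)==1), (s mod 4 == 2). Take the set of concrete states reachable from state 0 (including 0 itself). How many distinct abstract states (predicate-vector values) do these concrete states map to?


BFS from 0:
Concrete reachable: {0, 1, 2, 3, 4, 6, 7, 8, 9, 10, 11, 12, 13, 15, 16, 17}
Abstract via predicates (s>=5), (bit_4(s)==1), (s mod 4 == 2):
  (0,0,0) <- {0, 1, 3, 4}
  (0,0,1) <- {2}
  (1,0,0) <- {7, 8, 9, 11, 12, 13, 15}
  (1,0,1) <- {6, 10}
  (1,1,0) <- {16, 17}
Distinct abstract states = 5

5
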